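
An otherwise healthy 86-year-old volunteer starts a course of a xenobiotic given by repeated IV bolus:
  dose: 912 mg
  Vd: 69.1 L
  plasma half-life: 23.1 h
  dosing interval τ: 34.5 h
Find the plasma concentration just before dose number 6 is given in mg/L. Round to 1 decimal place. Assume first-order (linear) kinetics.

7.2 mg/L

C₀ per dose = Dose / Vd = 912 / 69.1 = 13.20 mg/L
k = ln2 / t½ = 0.693147 / 23.1 = 0.03001 h⁻¹
Fraction remaining after one interval: r = e^(−kτ) = e^(−0.03001 × 34.5) = 0.3551
Before dose 6, 5 doses have been given (aged 1τ, 2τ, 3τ, 4τ, 5τ).
C_trough = C₀ × (r + r² + … + r^5) = C₀ × r(1−r^5)/(1−r)
        = 13.20 × 0.3551 × (1 − 0.005646) / (1 − 0.3551) = 7.227 mg/L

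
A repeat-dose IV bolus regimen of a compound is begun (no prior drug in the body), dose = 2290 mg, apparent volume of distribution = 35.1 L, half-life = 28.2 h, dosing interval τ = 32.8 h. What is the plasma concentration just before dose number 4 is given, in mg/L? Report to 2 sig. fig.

C₀ per dose = Dose / Vd = 2290 / 35.1 = 65.24 mg/L
k = ln2 / t½ = 0.693147 / 28.2 = 0.02458 h⁻¹
Fraction remaining after one interval: r = e^(−kτ) = e^(−0.02458 × 32.8) = 0.4465
Before dose 4, 3 doses have been given (aged 1τ, 2τ, 3τ).
C_trough = C₀ × (r + r² + … + r^3) = C₀ × r(1−r^3)/(1−r)
        = 65.24 × 0.4465 × (1 − 0.08902) / (1 − 0.4465) = 47.94 mg/L

48 mg/L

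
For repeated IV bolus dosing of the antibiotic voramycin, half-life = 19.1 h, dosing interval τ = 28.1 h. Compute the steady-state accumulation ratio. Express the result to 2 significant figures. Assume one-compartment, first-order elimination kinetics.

1.6

k = ln2 / t½ = 0.693147 / 19.1 = 0.03629 h⁻¹
e^(−kτ) = e^(−0.03629 × 28.1) = 0.3607
Accumulation ratio R = 1 / (1 − e^(−kτ)) = 1 / (1 − 0.3607) = 1.564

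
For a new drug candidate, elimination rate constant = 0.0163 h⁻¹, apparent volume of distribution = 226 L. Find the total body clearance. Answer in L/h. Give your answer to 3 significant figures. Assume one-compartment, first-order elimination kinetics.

CL = k × Vd = 0.0163 × 226 = 3.684 L/h

3.68 L/h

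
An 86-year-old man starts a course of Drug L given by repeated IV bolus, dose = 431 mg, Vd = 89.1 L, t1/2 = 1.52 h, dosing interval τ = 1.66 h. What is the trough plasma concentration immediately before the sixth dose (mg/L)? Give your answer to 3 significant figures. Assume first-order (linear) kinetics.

C₀ per dose = Dose / Vd = 431 / 89.1 = 4.837 mg/L
k = ln2 / t½ = 0.693147 / 1.52 = 0.4560 h⁻¹
Fraction remaining after one interval: r = e^(−kτ) = e^(−0.4560 × 1.66) = 0.4691
Before dose 6, 5 doses have been given (aged 1τ, 2τ, 3τ, 4τ, 5τ).
C_trough = C₀ × (r + r² + … + r^5) = C₀ × r(1−r^5)/(1−r)
        = 4.837 × 0.4691 × (1 − 0.02272) / (1 − 0.4691) = 4.177 mg/L

4.18 mg/L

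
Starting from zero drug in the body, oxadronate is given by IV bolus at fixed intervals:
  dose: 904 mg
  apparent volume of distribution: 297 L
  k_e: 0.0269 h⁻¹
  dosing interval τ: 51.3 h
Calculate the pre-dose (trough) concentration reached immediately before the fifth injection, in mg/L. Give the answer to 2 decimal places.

1.02 mg/L

C₀ per dose = Dose / Vd = 904 / 297 = 3.044 mg/L
Fraction remaining after one interval: r = e^(−kτ) = e^(−0.02690 × 51.3) = 0.2516
Before dose 5, 4 doses have been given (aged 1τ, 2τ, 3τ, 4τ).
C_trough = C₀ × (r + r² + … + r^4) = C₀ × r(1−r^4)/(1−r)
        = 3.044 × 0.2516 × (1 − 0.004007) / (1 − 0.2516) = 1.019 mg/L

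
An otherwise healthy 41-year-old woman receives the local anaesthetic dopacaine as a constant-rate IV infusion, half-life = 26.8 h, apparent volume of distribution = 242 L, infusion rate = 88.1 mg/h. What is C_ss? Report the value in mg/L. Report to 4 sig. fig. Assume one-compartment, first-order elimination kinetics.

14.08 mg/L

k = ln2 / t½ = 0.693147 / 26.8 = 0.02586 h⁻¹
CL = k × Vd = 0.02586 × 242 = 6.258 L/h
At steady state Css = R₀ / CL = 88.1 / 6.258 = 14.08 mg/L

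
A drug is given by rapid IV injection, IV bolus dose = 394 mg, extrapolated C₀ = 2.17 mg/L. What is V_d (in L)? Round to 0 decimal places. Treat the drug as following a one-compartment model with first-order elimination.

182 L

Vd = Dose / C₀ = 394.0 / 2.17 = 181.6 L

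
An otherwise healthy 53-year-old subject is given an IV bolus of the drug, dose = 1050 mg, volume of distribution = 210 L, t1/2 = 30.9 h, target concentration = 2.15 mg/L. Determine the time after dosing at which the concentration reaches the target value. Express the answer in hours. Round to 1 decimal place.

37.6 h

C₀ = Dose / Vd = 1050 / 210 = 5.000 mg/L
k = ln2 / t½ = 0.693147 / 30.9 = 0.02243 h⁻¹
t = ln(C₀ / C) / k = ln(5.000 / 2.15) / 0.02243
  = ln(2.326) / 0.02243 = 0.8442 / 0.02243 = 37.64 h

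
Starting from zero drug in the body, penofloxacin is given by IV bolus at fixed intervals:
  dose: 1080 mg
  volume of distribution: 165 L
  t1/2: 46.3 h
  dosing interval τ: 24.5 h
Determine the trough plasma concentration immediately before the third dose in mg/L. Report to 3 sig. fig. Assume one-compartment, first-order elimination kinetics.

C₀ per dose = Dose / Vd = 1080 / 165 = 6.545 mg/L
k = ln2 / t½ = 0.693147 / 46.3 = 0.01497 h⁻¹
Fraction remaining after one interval: r = e^(−kτ) = e^(−0.01497 × 24.5) = 0.6930
Before dose 3, 2 doses have been given (aged 1τ, 2τ).
C_trough = C₀ × (r + r²) = 6.545 × (0.6930 + 0.4802) = 7.679 mg/L

7.68 mg/L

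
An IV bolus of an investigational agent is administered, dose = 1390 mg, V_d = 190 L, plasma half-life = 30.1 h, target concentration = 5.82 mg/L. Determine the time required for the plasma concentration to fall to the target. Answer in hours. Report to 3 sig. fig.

C₀ = Dose / Vd = 1390 / 190 = 7.316 mg/L
k = ln2 / t½ = 0.693147 / 30.1 = 0.02303 h⁻¹
t = ln(C₀ / C) / k = ln(7.316 / 5.82) / 0.02303
  = ln(1.257) / 0.02303 = 0.2287 / 0.02303 = 9.931 h

9.93 h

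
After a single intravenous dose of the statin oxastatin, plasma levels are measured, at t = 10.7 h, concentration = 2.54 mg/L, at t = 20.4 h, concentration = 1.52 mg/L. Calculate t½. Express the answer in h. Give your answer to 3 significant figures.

13.1 h

k = ln(C₁/C₂) / (t₂ − t₁) = ln(2.54/1.52) / (20.4 − 10.7)
  = 0.5135 / 9.700 = 0.05294 h⁻¹
t½ = ln2 / k = 0.693147 / 0.05294 = 13.09 h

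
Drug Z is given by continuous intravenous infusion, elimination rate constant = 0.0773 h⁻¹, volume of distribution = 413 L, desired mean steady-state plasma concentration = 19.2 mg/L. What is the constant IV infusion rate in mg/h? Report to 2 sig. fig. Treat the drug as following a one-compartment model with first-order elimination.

CL = k × Vd = 0.07730 × 413 = 31.92 L/h
At steady state, infusion rate R₀ = Css × CL = 19.2 × 31.92 = 612.9 mg/h

610 mg/h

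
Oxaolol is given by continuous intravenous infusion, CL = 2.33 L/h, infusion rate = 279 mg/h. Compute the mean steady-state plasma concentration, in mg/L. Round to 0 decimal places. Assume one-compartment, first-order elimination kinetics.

120 mg/L

At steady state Css = R₀ / CL = 279 / 2.330 = 119.7 mg/L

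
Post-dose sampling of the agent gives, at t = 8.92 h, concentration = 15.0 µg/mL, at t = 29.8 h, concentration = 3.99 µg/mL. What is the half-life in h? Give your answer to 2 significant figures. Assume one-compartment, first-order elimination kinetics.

11 h

k = ln(C₁/C₂) / (t₂ − t₁) = ln(15.0/3.99) / (29.8 − 8.92)
  = 1.324 / 20.88 = 0.06341 h⁻¹
t½ = ln2 / k = 0.693147 / 0.06341 = 10.93 h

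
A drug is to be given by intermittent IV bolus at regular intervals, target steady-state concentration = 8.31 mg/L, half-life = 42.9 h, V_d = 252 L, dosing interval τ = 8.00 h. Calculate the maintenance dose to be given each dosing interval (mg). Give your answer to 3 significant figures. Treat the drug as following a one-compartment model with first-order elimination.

k = ln2 / t½ = 0.693147 / 42.9 = 0.01616 h⁻¹
CL = k × Vd = 0.01616 × 252 = 4.072 L/h
At steady state, Dose/τ = Css × CL.
Dose = Css × CL × τ = 8.31 × 4.072 × 8.00 = 270.7 mg

271 mg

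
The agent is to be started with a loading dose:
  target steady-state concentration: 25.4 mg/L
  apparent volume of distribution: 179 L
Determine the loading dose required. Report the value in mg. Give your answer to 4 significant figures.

LD = Css × Vd = 25.4 × 179 = 4547 mg

4547 mg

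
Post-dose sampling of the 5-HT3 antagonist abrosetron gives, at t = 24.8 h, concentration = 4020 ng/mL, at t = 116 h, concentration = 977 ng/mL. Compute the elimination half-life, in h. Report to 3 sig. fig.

44.7 h

k = ln(C₁/C₂) / (t₂ − t₁) = ln(4020/977) / (116 − 24.8)
  = 1.415 / 91.20 = 0.01552 h⁻¹
t½ = ln2 / k = 0.693147 / 0.01552 = 44.66 h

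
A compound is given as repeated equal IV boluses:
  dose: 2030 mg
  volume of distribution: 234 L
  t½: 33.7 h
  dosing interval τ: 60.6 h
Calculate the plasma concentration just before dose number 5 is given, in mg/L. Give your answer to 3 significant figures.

3.48 mg/L

C₀ per dose = Dose / Vd = 2030 / 234 = 8.675 mg/L
k = ln2 / t½ = 0.693147 / 33.7 = 0.02057 h⁻¹
Fraction remaining after one interval: r = e^(−kτ) = e^(−0.02057 × 60.6) = 0.2875
Before dose 5, 4 doses have been given (aged 1τ, 2τ, 3τ, 4τ).
C_trough = C₀ × (r + r² + … + r^4) = C₀ × r(1−r^4)/(1−r)
        = 8.675 × 0.2875 × (1 − 0.006832) / (1 − 0.2875) = 3.477 mg/L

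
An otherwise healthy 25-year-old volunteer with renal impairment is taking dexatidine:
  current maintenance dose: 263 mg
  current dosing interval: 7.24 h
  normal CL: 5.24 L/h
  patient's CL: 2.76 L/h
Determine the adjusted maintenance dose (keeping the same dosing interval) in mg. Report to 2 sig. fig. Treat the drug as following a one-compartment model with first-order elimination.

To keep the same average steady-state level, dosing rate must scale with clearance.
CL ratio = 2.76 / 5.24 = 0.5267
New dose (same interval) = 263 × 0.5267 = 138.5 mg

140 mg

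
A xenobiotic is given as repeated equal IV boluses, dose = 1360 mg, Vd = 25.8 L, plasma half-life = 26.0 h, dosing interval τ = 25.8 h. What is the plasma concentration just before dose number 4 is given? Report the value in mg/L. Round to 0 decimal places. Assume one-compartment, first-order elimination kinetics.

C₀ per dose = Dose / Vd = 1360 / 25.8 = 52.71 mg/L
k = ln2 / t½ = 0.693147 / 26.0 = 0.02666 h⁻¹
Fraction remaining after one interval: r = e^(−kτ) = e^(−0.02666 × 25.8) = 0.5027
Before dose 4, 3 doses have been given (aged 1τ, 2τ, 3τ).
C_trough = C₀ × (r + r² + … + r^3) = C₀ × r(1−r^3)/(1−r)
        = 52.71 × 0.5027 × (1 − 0.1270) / (1 − 0.5027) = 46.52 mg/L

47 mg/L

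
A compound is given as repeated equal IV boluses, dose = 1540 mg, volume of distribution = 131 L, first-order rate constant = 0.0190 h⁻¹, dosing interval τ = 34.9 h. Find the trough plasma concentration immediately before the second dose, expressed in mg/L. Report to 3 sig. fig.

6.06 mg/L

C₀ per dose = Dose / Vd = 1540 / 131 = 11.76 mg/L
Fraction remaining after one interval: r = e^(−kτ) = e^(−0.01900 × 34.9) = 0.5153
Before dose 2, 1 dose has been given (aged 1τ).
C_trough = C₀ × r = 11.76 × 0.5153 = 6.060 mg/L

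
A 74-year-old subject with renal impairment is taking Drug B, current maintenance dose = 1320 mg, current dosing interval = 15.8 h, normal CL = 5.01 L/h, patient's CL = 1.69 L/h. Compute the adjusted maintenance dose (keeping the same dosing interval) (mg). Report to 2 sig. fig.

450 mg

To keep the same average steady-state level, dosing rate must scale with clearance.
CL ratio = 1.69 / 5.01 = 0.3373
New dose (same interval) = 1320 × 0.3373 = 445.2 mg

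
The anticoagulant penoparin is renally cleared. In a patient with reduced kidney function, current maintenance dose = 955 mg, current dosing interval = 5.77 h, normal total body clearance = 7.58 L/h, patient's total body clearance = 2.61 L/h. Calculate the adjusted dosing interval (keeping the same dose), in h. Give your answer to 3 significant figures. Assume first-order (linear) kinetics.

16.8 h

To keep the same average steady-state level, dosing rate must scale with clearance.
CL ratio = 2.61 / 7.58 = 0.3443
New interval (same dose) = 5.77 / 0.3443 = 16.76 h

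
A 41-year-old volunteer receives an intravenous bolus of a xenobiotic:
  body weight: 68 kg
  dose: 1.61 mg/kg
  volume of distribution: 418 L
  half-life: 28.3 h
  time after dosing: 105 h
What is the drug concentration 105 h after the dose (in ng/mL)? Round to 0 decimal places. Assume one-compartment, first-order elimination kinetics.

20 ng/mL

Total dose = 1.61 × 68 = 109.5 mg
C₀ = Dose / Vd = 109.5 / 418 = 0.2620 mg/L
k = ln2 / t½ = 0.693147 / 28.3 = 0.02449 h⁻¹
C = C₀ · e^(−k·t) = 0.2620 × e^(−0.02449 × 105)
  = 0.2620 × 0.07642 = 0.02002 mg/L
Convert: 0.02002 mg/L × 1000 = 20.02 ng/mL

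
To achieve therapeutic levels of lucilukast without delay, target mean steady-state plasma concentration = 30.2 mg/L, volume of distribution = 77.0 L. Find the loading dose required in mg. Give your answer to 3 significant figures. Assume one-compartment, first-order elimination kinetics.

LD = Css × Vd = 30.2 × 77.0 = 2325 mg

2330 mg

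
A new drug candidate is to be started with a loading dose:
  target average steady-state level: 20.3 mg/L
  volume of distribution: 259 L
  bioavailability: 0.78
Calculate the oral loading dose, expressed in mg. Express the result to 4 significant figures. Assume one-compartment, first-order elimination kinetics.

LD = Css × Vd / F = 20.3 × 259 / 0.78 = 6741 mg

6741 mg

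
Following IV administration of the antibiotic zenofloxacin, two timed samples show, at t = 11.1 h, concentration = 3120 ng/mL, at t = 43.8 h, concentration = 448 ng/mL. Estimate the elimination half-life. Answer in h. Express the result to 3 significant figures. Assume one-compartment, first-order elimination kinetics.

k = ln(C₁/C₂) / (t₂ − t₁) = ln(3120/448) / (43.8 − 11.1)
  = 1.941 / 32.70 = 0.05936 h⁻¹
t½ = ln2 / k = 0.693147 / 0.05936 = 11.68 h

11.7 h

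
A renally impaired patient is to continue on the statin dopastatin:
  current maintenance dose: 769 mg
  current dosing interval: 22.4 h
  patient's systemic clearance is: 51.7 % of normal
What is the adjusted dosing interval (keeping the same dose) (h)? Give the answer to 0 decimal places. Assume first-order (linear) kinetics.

To keep the same average steady-state level, dosing rate must scale with clearance.
CL ratio = 51.7 / 100 = 0.5170
New interval (same dose) = 22.4 / 0.5170 = 43.33 h

43 h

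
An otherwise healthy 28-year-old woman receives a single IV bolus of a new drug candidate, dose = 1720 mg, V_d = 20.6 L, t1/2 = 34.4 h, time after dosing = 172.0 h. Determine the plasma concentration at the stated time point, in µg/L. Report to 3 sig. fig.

C₀ = Dose / Vd = 1720 / 20.6 = 83.50 mg/L
k = ln2 / t½ = 0.693147 / 34.4 = 0.02015 h⁻¹
t / t½ = 172.0 / 34.4 = 5 half-lives
C = C₀ × (1/2)^5 = 83.50 × 0.03125 = 2.609 mg/L
Convert: 2.609 mg/L × 1000 = 2609 µg/L

2610 µg/L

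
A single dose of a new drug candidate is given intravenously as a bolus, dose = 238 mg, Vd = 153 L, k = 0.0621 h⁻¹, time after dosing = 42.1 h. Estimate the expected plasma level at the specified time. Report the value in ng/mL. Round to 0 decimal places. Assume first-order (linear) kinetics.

114 ng/mL

C₀ = Dose / Vd = 238.0 / 153 = 1.556 mg/L
C = C₀ · e^(−k·t) = 1.556 × e^(−0.06210 × 42.1)
  = 1.556 × 0.07321 = 0.1139 mg/L
Convert: 0.1139 mg/L × 1000 = 113.9 ng/mL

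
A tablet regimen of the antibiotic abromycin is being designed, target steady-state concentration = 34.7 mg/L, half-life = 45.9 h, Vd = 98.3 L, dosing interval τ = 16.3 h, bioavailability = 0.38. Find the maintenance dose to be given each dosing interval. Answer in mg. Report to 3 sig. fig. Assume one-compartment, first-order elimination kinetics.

k = ln2 / t½ = 0.693147 / 45.9 = 0.01510 h⁻¹
CL = k × Vd = 0.01510 × 98.3 = 1.484 L/h
At steady state, F × (Dose/τ) = Css × CL.
Dose = Css × CL × τ / F = 34.7 × 1.484 × 16.3 / 0.38 = 2209 mg

2210 mg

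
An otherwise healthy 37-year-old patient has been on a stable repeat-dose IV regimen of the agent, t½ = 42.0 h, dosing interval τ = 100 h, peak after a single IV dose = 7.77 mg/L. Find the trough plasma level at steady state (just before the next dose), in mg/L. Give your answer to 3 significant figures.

1.85 mg/L

k = ln2 / t½ = 0.693147 / 42.0 = 0.01650 h⁻¹
e^(−kτ) = e^(−0.01650 × 100) = 0.1920
Accumulation ratio R = 1 / (1 − e^(−kτ)) = 1 / (1 − 0.1920) = 1.238
Steady-state trough = C₀ × R × e^(−kτ) = 7.77 × 1.238 × 0.1920 = 1.847 mg/L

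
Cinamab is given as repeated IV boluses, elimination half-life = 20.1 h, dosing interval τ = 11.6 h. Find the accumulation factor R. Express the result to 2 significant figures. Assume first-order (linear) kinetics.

3.0

k = ln2 / t½ = 0.693147 / 20.1 = 0.03448 h⁻¹
e^(−kτ) = e^(−0.03448 × 11.6) = 0.6703
Accumulation ratio R = 1 / (1 − e^(−kτ)) = 1 / (1 − 0.6703) = 3.033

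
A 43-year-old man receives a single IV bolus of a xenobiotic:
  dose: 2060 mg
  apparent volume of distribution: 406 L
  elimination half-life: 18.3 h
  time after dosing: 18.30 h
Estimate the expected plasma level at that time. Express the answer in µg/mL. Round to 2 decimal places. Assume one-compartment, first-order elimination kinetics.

C₀ = Dose / Vd = 2060 / 406 = 5.074 mg/L
k = ln2 / t½ = 0.693147 / 18.3 = 0.03788 h⁻¹
t / t½ = 18.30 / 18.3 = 1 half-lives
C = C₀ × (1/2)^1 = 5.074 × 0.5000 = 2.537 mg/L
(2.537 mg/L = 2.537 µg/mL)

2.54 µg/mL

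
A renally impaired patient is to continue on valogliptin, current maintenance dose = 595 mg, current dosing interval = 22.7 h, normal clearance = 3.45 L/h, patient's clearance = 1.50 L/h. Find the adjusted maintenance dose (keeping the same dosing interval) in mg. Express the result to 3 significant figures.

To keep the same average steady-state level, dosing rate must scale with clearance.
CL ratio = 1.50 / 3.45 = 0.4348
New dose (same interval) = 595 × 0.4348 = 258.7 mg

259 mg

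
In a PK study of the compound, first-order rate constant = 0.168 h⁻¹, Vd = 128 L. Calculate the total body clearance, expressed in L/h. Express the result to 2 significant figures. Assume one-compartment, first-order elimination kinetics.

CL = k × Vd = 0.168 × 128 = 21.50 L/h

22 L/h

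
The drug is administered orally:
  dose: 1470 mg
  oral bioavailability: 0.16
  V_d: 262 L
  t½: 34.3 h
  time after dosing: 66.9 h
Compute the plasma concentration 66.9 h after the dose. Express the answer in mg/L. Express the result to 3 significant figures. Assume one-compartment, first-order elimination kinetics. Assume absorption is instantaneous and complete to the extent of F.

Amount reaching circulation = F × Dose = 0.16 × 1470 = 235.2 mg
C₀ = F·Dose / Vd = 235.2 / 262 = 0.8977 mg/L
k = ln2 / t½ = 0.693147 / 34.3 = 0.02021 h⁻¹
C = C₀ · e^(−k·t) = 0.8977 × e^(−0.02021 × 66.9)
  = 0.8977 × 0.2587 = 0.2322 mg/L

0.232 mg/L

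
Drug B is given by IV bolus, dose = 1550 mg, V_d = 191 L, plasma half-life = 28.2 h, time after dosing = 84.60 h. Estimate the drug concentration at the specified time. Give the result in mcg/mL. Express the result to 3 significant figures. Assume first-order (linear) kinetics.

C₀ = Dose / Vd = 1550 / 191 = 8.115 mg/L
k = ln2 / t½ = 0.693147 / 28.2 = 0.02458 h⁻¹
t / t½ = 84.60 / 28.2 = 3 half-lives
C = C₀ × (1/2)^3 = 8.115 × 0.1250 = 1.014 mg/L
(1.014 mg/L = 1.014 mcg/mL)

1.01 mcg/mL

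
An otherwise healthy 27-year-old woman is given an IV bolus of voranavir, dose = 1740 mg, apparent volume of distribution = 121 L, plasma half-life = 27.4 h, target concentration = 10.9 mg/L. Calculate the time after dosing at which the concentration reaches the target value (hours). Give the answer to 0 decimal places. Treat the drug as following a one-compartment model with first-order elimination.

C₀ = Dose / Vd = 1740 / 121 = 14.38 mg/L
k = ln2 / t½ = 0.693147 / 27.4 = 0.02530 h⁻¹
t = ln(C₀ / C) / k = ln(14.38 / 10.9) / 0.02530
  = ln(1.319) / 0.02530 = 0.2769 / 0.02530 = 10.94 h

11 h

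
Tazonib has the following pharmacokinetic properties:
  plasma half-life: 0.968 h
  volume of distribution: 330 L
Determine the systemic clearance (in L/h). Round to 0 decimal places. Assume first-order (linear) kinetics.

236 L/h

k = ln2 / t½ = 0.693147 / 0.968 = 0.7161 h⁻¹
CL = k × Vd = 0.7161 × 330 = 236.3 L/h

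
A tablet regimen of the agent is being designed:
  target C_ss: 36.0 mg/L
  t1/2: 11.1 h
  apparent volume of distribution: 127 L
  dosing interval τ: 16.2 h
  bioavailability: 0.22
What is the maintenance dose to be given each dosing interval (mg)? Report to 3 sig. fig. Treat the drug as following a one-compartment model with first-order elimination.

k = ln2 / t½ = 0.693147 / 11.1 = 0.06245 h⁻¹
CL = k × Vd = 0.06245 × 127 = 7.931 L/h
At steady state, F × (Dose/τ) = Css × CL.
Dose = Css × CL × τ / F = 36.0 × 7.931 × 16.2 / 0.22 = 21020 mg

21000 mg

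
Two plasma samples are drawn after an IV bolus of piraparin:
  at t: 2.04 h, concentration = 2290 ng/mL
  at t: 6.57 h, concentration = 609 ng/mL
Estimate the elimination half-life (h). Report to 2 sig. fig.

2.4 h

k = ln(C₁/C₂) / (t₂ − t₁) = ln(2290/609) / (6.57 − 2.04)
  = 1.324 / 4.530 = 0.2923 h⁻¹
t½ = ln2 / k = 0.693147 / 0.2923 = 2.371 h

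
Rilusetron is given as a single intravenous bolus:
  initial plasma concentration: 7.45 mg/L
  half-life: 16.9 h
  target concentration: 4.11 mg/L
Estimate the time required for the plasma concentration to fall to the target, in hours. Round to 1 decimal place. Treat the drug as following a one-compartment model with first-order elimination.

k = ln2 / t½ = 0.693147 / 16.9 = 0.04101 h⁻¹
t = ln(C₀ / C) / k = ln(7.450 / 4.11) / 0.04101
  = ln(1.813) / 0.04101 = 0.5950 / 0.04101 = 14.51 h

14.5 h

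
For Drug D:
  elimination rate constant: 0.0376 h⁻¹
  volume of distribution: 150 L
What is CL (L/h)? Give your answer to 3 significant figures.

5.64 L/h

CL = k × Vd = 0.0376 × 150 = 5.640 L/h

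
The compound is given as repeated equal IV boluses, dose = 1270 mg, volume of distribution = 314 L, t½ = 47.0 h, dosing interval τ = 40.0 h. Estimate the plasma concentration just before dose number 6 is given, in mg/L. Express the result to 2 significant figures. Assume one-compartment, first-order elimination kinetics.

C₀ per dose = Dose / Vd = 1270 / 314 = 4.045 mg/L
k = ln2 / t½ = 0.693147 / 47.0 = 0.01475 h⁻¹
Fraction remaining after one interval: r = e^(−kτ) = e^(−0.01475 × 40.0) = 0.5543
Before dose 6, 5 doses have been given (aged 1τ, 2τ, 3τ, 4τ, 5τ).
C_trough = C₀ × (r + r² + … + r^5) = C₀ × r(1−r^5)/(1−r)
        = 4.045 × 0.5543 × (1 − 0.05233) / (1 − 0.5543) = 4.767 mg/L

4.8 mg/L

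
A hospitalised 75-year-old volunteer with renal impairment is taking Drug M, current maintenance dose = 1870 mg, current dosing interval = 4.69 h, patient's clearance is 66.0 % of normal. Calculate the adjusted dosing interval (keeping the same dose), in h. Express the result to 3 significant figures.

To keep the same average steady-state level, dosing rate must scale with clearance.
CL ratio = 66.0 / 100 = 0.6600
New interval (same dose) = 4.69 / 0.6600 = 7.106 h

7.11 h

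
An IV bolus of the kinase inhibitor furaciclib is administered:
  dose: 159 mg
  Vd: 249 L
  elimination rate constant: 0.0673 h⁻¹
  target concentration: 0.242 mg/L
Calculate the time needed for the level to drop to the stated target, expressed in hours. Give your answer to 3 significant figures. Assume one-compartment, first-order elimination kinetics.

C₀ = Dose / Vd = 159.0 / 249 = 0.6386 mg/L
t = ln(C₀ / C) / k = ln(0.6386 / 0.242) / 0.06730
  = ln(2.639) / 0.06730 = 0.9704 / 0.06730 = 14.42 h

14.4 h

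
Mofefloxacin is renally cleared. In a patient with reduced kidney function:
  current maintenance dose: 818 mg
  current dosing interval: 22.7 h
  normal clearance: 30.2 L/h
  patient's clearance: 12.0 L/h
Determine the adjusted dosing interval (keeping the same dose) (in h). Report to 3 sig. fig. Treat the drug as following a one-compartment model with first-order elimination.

57.1 h

To keep the same average steady-state level, dosing rate must scale with clearance.
CL ratio = 12.0 / 30.2 = 0.3974
New interval (same dose) = 22.7 / 0.3974 = 57.12 h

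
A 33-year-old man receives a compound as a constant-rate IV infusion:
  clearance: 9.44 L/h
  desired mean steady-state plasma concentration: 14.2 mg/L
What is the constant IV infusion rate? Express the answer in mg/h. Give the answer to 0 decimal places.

At steady state, infusion rate R₀ = Css × CL = 14.2 × 9.440 = 134.0 mg/h

134 mg/h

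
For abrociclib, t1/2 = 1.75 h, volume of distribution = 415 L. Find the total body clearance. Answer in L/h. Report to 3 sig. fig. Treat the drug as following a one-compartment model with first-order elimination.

164 L/h

k = ln2 / t½ = 0.693147 / 1.75 = 0.3961 h⁻¹
CL = k × Vd = 0.3961 × 415 = 164.4 L/h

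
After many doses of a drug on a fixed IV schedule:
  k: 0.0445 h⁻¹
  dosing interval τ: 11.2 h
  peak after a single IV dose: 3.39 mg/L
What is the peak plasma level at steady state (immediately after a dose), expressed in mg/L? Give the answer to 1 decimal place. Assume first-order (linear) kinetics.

e^(−kτ) = e^(−0.04450 × 11.2) = 0.6075
Accumulation ratio R = 1 / (1 − e^(−kτ)) = 1 / (1 − 0.6075) = 2.548
Steady-state peak = C₀ × R = 3.39 × 2.548 = 8.638 mg/L

8.6 mg/L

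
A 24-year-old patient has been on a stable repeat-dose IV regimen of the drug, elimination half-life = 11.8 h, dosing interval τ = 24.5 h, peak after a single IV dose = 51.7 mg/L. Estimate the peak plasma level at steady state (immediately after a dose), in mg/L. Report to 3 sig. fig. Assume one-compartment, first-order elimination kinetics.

67.8 mg/L

k = ln2 / t½ = 0.693147 / 11.8 = 0.05874 h⁻¹
e^(−kτ) = e^(−0.05874 × 24.5) = 0.2371
Accumulation ratio R = 1 / (1 − e^(−kτ)) = 1 / (1 − 0.2371) = 1.311
Steady-state peak = C₀ × R = 51.7 × 1.311 = 67.78 mg/L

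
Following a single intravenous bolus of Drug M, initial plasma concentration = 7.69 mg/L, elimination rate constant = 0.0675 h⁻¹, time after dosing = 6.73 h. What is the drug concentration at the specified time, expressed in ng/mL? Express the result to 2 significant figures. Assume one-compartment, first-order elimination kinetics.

4900 ng/mL

C = C₀ · e^(−k·t) = 7.690 × e^(−0.06750 × 6.73)
  = 7.690 × 0.6349 = 4.882 mg/L
Convert: 4.882 mg/L × 1000 = 4882 ng/mL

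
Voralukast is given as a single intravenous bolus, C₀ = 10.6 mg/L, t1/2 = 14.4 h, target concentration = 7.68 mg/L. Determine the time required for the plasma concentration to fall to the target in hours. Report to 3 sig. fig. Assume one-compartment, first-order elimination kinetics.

6.69 h

k = ln2 / t½ = 0.693147 / 14.4 = 0.04814 h⁻¹
t = ln(C₀ / C) / k = ln(10.60 / 7.68) / 0.04814
  = ln(1.380) / 0.04814 = 0.3221 / 0.04814 = 6.691 h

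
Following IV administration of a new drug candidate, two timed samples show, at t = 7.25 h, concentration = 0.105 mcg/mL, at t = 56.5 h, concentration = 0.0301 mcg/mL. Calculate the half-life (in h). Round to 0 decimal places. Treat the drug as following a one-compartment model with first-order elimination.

27 h

k = ln(C₁/C₂) / (t₂ − t₁) = ln(0.105/0.0301) / (56.5 − 7.25)
  = 1.249 / 49.25 = 0.02536 h⁻¹
t½ = ln2 / k = 0.693147 / 0.02536 = 27.33 h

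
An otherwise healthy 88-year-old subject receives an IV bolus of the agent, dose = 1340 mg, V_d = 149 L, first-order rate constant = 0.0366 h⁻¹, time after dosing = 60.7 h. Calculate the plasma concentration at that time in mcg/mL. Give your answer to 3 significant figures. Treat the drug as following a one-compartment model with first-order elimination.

0.975 mcg/mL

C₀ = Dose / Vd = 1340 / 149 = 8.993 mg/L
C = C₀ · e^(−k·t) = 8.993 × e^(−0.03660 × 60.7)
  = 8.993 × 0.1084 = 0.9748 mg/L
(0.9748 mg/L = 0.9748 mcg/mL)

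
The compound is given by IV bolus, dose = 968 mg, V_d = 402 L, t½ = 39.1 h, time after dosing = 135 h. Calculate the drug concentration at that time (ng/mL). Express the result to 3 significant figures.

C₀ = Dose / Vd = 968.0 / 402 = 2.408 mg/L
k = ln2 / t½ = 0.693147 / 39.1 = 0.01773 h⁻¹
C = C₀ · e^(−k·t) = 2.408 × e^(−0.01773 × 135)
  = 2.408 × 0.09130 = 0.2199 mg/L
Convert: 0.2199 mg/L × 1000 = 219.9 ng/mL

220 ng/mL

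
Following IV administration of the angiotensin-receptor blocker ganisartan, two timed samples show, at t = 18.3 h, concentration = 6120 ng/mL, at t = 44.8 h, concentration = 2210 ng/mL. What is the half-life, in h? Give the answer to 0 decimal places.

18 h

k = ln(C₁/C₂) / (t₂ − t₁) = ln(6120/2210) / (44.8 − 18.3)
  = 1.019 / 26.50 = 0.03845 h⁻¹
t½ = ln2 / k = 0.693147 / 0.03845 = 18.03 h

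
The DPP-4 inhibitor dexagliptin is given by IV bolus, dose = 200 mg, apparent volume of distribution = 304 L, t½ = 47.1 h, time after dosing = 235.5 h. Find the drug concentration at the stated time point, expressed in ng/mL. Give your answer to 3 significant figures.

20.6 ng/mL

C₀ = Dose / Vd = 200.0 / 304 = 0.6579 mg/L
k = ln2 / t½ = 0.693147 / 47.1 = 0.01472 h⁻¹
t / t½ = 235.5 / 47.1 = 5 half-lives
C = C₀ × (1/2)^5 = 0.6579 × 0.03125 = 0.02056 mg/L
Convert: 0.02056 mg/L × 1000 = 20.56 ng/mL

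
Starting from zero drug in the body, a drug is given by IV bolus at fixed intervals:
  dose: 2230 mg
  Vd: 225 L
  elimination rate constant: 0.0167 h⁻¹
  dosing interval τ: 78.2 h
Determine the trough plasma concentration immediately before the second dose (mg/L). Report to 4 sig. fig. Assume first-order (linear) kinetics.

2.685 mg/L

C₀ per dose = Dose / Vd = 2230 / 225 = 9.911 mg/L
Fraction remaining after one interval: r = e^(−kτ) = e^(−0.01670 × 78.2) = 0.2709
Before dose 2, 1 dose has been given (aged 1τ).
C_trough = C₀ × r = 9.911 × 0.2709 = 2.685 mg/L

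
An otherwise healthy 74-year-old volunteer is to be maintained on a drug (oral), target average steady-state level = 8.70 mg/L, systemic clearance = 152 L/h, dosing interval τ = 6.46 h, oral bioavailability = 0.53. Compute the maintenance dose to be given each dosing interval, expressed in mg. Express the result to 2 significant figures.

16000 mg

At steady state, F × (Dose/τ) = Css × CL.
Dose = Css × CL × τ / F = 8.70 × 152.0 × 6.46 / 0.53 = 16120 mg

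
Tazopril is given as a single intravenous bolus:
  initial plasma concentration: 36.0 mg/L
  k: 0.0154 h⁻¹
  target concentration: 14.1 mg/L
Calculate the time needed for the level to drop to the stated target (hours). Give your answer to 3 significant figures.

t = ln(C₀ / C) / k = ln(36.00 / 14.1) / 0.01540
  = ln(2.553) / 0.01540 = 0.9373 / 0.01540 = 60.86 h

60.9 h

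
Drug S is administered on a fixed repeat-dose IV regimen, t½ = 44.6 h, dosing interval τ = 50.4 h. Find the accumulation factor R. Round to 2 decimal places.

1.84

k = ln2 / t½ = 0.693147 / 44.6 = 0.01554 h⁻¹
e^(−kτ) = e^(−0.01554 × 50.4) = 0.4569
Accumulation ratio R = 1 / (1 − e^(−kτ)) = 1 / (1 − 0.4569) = 1.841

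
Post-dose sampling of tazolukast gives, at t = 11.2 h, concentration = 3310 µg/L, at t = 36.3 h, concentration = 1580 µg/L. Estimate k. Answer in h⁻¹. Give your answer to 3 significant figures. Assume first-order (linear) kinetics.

0.0295 h⁻¹

k = ln(C₁/C₂) / (t₂ − t₁) = ln(3310/1580) / (36.3 − 11.2)
  = 0.7395 / 25.10 = 0.02946 h⁻¹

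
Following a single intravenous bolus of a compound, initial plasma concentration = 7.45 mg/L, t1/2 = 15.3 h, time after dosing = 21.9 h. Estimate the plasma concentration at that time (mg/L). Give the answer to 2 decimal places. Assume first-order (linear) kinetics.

k = ln2 / t½ = 0.693147 / 15.3 = 0.04530 h⁻¹
C = C₀ · e^(−k·t) = 7.450 × e^(−0.04530 × 21.9)
  = 7.450 × 0.3708 = 2.762 mg/L

2.76 mg/L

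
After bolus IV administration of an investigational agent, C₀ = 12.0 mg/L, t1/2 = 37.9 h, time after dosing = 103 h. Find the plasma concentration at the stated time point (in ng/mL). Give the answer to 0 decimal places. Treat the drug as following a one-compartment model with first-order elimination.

k = ln2 / t½ = 0.693147 / 37.9 = 0.01829 h⁻¹
C = C₀ · e^(−k·t) = 12.00 × e^(−0.01829 × 103)
  = 12.00 × 0.1520 = 1.824 mg/L
Convert: 1.824 mg/L × 1000 = 1824 ng/mL

1824 ng/mL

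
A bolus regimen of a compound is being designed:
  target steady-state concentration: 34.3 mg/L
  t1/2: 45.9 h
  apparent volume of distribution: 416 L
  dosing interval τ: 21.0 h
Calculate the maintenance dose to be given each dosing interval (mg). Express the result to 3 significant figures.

k = ln2 / t½ = 0.693147 / 45.9 = 0.01510 h⁻¹
CL = k × Vd = 0.01510 × 416 = 6.282 L/h
At steady state, Dose/τ = Css × CL.
Dose = Css × CL × τ = 34.3 × 6.282 × 21.0 = 4525 mg

4530 mg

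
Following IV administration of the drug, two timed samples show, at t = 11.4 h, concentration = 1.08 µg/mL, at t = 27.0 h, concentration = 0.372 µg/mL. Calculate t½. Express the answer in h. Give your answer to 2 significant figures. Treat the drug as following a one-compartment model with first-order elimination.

10 h

k = ln(C₁/C₂) / (t₂ − t₁) = ln(1.08/0.372) / (27.0 − 11.4)
  = 1.066 / 15.60 = 0.06833 h⁻¹
t½ = ln2 / k = 0.693147 / 0.06833 = 10.14 h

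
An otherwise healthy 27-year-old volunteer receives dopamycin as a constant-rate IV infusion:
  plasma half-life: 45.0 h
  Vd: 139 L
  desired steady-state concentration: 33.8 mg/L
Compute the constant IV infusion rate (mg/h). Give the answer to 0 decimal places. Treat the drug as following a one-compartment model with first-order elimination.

k = ln2 / t½ = 0.693147 / 45.0 = 0.01540 h⁻¹
CL = k × Vd = 0.01540 × 139 = 2.141 L/h
At steady state, infusion rate R₀ = Css × CL = 33.8 × 2.141 = 72.37 mg/h

72 mg/h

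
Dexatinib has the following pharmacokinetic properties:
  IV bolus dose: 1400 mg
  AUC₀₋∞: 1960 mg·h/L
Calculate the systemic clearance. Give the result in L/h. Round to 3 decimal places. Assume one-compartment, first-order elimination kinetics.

CL = Dose / AUC = 1400 / 1960 = 0.7143 L/h

0.714 L/h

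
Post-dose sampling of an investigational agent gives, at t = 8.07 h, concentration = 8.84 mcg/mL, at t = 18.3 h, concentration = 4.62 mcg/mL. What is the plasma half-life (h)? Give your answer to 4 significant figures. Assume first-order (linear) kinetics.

k = ln(C₁/C₂) / (t₂ − t₁) = ln(8.84/4.62) / (18.3 − 8.07)
  = 0.6489 / 10.23 = 0.06343 h⁻¹
t½ = ln2 / k = 0.693147 / 0.06343 = 10.93 h

10.93 h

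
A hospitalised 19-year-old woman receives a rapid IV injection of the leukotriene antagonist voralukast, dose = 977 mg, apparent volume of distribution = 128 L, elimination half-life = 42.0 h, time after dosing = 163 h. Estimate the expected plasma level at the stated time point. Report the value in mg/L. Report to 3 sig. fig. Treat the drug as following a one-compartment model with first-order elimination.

C₀ = Dose / Vd = 977.0 / 128 = 7.633 mg/L
k = ln2 / t½ = 0.693147 / 42.0 = 0.01650 h⁻¹
C = C₀ · e^(−k·t) = 7.633 × e^(−0.01650 × 163)
  = 7.633 × 0.06791 = 0.5184 mg/L

0.518 mg/L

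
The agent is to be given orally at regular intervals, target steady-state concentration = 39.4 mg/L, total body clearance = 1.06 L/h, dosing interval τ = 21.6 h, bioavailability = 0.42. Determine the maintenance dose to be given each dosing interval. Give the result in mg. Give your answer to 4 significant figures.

2148 mg

At steady state, F × (Dose/τ) = Css × CL.
Dose = Css × CL × τ / F = 39.4 × 1.060 × 21.6 / 0.42 = 2148 mg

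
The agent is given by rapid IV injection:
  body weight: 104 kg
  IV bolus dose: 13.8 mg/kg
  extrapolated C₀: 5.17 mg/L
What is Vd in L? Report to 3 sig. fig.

278 L

Dose = 13.8 × 104 = 1435 mg
Vd = Dose / C₀ = 1435 / 5.17 = 277.6 L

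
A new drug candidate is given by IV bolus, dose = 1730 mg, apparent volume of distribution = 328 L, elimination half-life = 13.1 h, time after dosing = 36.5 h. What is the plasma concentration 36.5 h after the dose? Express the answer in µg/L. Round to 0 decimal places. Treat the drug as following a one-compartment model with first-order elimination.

C₀ = Dose / Vd = 1730 / 328 = 5.274 mg/L
k = ln2 / t½ = 0.693147 / 13.1 = 0.05291 h⁻¹
C = C₀ · e^(−k·t) = 5.274 × e^(−0.05291 × 36.5)
  = 5.274 × 0.1450 = 0.7647 mg/L
Convert: 0.7647 mg/L × 1000 = 764.7 µg/L

765 µg/L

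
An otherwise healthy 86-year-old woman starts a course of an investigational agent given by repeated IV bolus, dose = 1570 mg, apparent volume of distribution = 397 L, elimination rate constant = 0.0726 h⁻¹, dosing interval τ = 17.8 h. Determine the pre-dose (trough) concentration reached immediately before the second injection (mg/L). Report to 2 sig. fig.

C₀ per dose = Dose / Vd = 1570 / 397 = 3.955 mg/L
Fraction remaining after one interval: r = e^(−kτ) = e^(−0.07260 × 17.8) = 0.2746
Before dose 2, 1 dose has been given (aged 1τ).
C_trough = C₀ × r = 3.955 × 0.2746 = 1.086 mg/L

1.1 mg/L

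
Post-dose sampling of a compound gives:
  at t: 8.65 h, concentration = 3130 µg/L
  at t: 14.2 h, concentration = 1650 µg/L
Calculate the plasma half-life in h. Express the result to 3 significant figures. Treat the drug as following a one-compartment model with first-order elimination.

k = ln(C₁/C₂) / (t₂ − t₁) = ln(3130/1650) / (14.2 − 8.65)
  = 0.6403 / 5.550 = 0.1154 h⁻¹
t½ = ln2 / k = 0.693147 / 0.1154 = 6.006 h

6.01 h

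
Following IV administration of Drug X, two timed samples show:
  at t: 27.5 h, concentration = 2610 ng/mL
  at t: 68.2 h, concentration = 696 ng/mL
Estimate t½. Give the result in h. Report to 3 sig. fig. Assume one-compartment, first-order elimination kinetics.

k = ln(C₁/C₂) / (t₂ − t₁) = ln(2610/696) / (68.2 − 27.5)
  = 1.322 / 40.70 = 0.03248 h⁻¹
t½ = ln2 / k = 0.693147 / 0.03248 = 21.34 h

21.3 h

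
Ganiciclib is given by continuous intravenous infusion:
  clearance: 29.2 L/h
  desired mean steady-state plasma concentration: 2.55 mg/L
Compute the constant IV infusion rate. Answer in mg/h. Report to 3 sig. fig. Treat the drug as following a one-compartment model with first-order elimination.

74.5 mg/h

At steady state, infusion rate R₀ = Css × CL = 2.55 × 29.20 = 74.46 mg/h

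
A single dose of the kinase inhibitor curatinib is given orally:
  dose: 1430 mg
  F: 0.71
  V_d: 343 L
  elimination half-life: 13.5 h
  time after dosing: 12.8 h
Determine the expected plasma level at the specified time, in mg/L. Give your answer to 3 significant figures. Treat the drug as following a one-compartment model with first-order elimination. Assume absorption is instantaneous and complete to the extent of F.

1.53 mg/L

Amount reaching circulation = F × Dose = 0.71 × 1430 = 1015 mg
C₀ = F·Dose / Vd = 1015 / 343 = 2.959 mg/L
k = ln2 / t½ = 0.693147 / 13.5 = 0.05134 h⁻¹
C = C₀ · e^(−k·t) = 2.959 × e^(−0.05134 × 12.8)
  = 2.959 × 0.5183 = 1.534 mg/L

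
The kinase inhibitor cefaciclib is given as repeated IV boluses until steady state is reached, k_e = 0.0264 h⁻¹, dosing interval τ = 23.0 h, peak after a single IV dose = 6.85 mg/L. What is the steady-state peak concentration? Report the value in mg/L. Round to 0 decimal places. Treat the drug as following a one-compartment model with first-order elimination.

e^(−kτ) = e^(−0.02640 × 23.0) = 0.5449
Accumulation ratio R = 1 / (1 − e^(−kτ)) = 1 / (1 − 0.5449) = 2.197
Steady-state peak = C₀ × R = 6.85 × 2.197 = 15.05 mg/L

15 mg/L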